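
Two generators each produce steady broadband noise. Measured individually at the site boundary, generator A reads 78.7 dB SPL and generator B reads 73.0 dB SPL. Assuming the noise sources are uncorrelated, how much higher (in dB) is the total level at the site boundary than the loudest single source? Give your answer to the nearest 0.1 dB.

1.0 dB

Uncorrelated sources add in intensity (power), not in dB.
L_total = 10·log₁₀(10^(78.7/10) + 10^(73.0/10)) = 79.74 dB SPL.
Excess over the loudest (78.7 dB): 79.74 − 78.7 = 1.0 dB.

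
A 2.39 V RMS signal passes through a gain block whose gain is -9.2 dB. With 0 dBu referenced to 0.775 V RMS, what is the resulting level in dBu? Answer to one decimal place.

+0.6 dBu

Input level: 20·log₁₀(2.39/0.775) = 9.78 dBu.
Output: 9.78 − 9.2 = +0.6 dBu.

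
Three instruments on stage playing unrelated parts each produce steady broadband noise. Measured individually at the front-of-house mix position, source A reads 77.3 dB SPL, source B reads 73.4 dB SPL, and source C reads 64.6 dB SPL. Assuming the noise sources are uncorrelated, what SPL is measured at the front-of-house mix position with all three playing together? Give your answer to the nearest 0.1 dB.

78.9 dB SPL

Add the sources as powers (linear), then convert back to dB:
L_total = 10·log₁₀(10^(77.3/10) + 10^(73.4/10) + 10^(64.6/10)) = 10·log₁₀(78460000) = 78.9 dB SPL.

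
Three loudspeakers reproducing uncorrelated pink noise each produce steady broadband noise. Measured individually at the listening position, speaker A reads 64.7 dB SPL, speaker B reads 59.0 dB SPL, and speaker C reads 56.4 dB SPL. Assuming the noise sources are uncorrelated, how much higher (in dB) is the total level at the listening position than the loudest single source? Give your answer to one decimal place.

1.5 dB

Add the sources as powers (linear), then convert back to dB:
L_total = 10·log₁₀(10^(64.7/10) + 10^(59.0/10) + 10^(56.4/10)) = 66.21 dB SPL.
Excess over the loudest (64.7 dB): 66.21 − 64.7 = 1.5 dB.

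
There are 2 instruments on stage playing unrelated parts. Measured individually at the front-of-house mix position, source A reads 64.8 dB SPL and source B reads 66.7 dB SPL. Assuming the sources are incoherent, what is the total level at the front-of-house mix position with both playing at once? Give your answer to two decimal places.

Incoherent sources sum as intensities:
L_total = 10·log₁₀(10^(64.8/10) + 10^(66.7/10)) = 10·log₁₀(7697000) = 68.86 dB SPL.

68.86 dB SPL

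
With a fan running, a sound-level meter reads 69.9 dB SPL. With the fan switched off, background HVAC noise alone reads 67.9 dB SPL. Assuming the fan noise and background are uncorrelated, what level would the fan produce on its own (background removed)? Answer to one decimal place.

65.6 dB SPL

Remove the background by subtracting linear intensities:
L_src = 10·log₁₀(10^(69.9/10) − 10^(67.9/10)) = 10·log₁₀(3606000) = 65.6 dB SPL.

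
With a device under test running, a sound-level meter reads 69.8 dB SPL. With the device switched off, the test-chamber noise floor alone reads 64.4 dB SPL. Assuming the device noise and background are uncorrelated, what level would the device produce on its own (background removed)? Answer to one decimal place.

68.3 dB SPL

Remove the background by subtracting linear intensities:
L_src = 10·log₁₀(10^(69.8/10) − 10^(64.4/10)) = 10·log₁₀(6796000) = 68.3 dB SPL.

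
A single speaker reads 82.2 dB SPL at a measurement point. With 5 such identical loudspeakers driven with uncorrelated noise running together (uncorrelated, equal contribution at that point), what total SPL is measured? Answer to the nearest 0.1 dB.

5 equal incoherent sources raise the level by 10·log₁₀(5) = 6.99 dB.
L_total = 82.2 + 6.99 = 89.2 dB SPL.

89.2 dB SPL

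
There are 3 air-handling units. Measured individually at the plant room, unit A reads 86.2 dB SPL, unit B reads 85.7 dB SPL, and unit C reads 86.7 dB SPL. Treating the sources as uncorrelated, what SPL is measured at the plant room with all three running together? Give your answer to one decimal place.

91.0 dB SPL

Add the sources as powers (linear), then convert back to dB:
L_total = 10·log₁₀(10^(86.2/10) + 10^(85.7/10) + 10^(86.7/10)) = 10·log₁₀(1256000000) = 91.0 dB SPL.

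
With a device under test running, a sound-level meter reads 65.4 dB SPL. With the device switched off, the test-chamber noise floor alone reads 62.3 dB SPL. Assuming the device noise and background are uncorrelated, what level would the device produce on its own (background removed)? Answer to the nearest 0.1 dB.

62.5 dB SPL

Subtract intensities: L_src = 10·log₁₀(10^(L_total/10) − 10^(L_bg/10)).
L_src = 10·log₁₀(10^(65.4/10) − 10^(62.3/10)) = 10·log₁₀(1769000) = 62.5 dB SPL.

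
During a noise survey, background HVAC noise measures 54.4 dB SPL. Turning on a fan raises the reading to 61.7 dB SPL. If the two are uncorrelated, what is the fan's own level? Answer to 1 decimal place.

60.8 dB SPL

Subtract intensities: L_src = 10·log₁₀(10^(L_total/10) − 10^(L_bg/10)).
L_src = 10·log₁₀(10^(61.7/10) − 10^(54.4/10)) = 10·log₁₀(1204000) = 60.8 dB SPL.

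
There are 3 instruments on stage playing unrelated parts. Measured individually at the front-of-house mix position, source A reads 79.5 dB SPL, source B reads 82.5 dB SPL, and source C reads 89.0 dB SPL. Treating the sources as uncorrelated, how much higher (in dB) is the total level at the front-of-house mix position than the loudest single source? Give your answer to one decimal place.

Add the sources as powers (linear), then convert back to dB:
L_total = 10·log₁₀(10^(79.5/10) + 10^(82.5/10) + 10^(89.0/10)) = 90.26 dB SPL.
Excess over the loudest (89.0 dB): 90.26 − 89.0 = 1.3 dB.

1.3 dB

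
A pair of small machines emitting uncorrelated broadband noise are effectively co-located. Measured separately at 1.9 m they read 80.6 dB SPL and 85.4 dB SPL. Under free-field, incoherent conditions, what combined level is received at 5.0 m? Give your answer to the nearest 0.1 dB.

78.2 dB SPL

Combined at 1.9 m: 10·log₁₀(10^(80.6/10)+10^(85.4/10)) = 86.64 dB SPL.
Then apply −20·log₁₀(5.0/1.9) = -8.40 dB → 78.2 dB SPL.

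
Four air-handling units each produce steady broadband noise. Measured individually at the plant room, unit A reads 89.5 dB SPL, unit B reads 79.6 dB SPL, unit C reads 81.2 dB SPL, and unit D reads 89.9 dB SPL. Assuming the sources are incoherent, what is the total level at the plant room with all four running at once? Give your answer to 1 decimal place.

93.2 dB SPL

Incoherent sources sum as intensities:
L_total = 10·log₁₀(10^(89.5/10) + 10^(79.6/10) + 10^(81.2/10) + 10^(89.9/10)) = 10·log₁₀(2092000000) = 93.2 dB SPL.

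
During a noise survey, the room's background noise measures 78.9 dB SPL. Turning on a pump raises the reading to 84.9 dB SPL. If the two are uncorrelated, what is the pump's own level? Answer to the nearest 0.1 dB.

83.6 dB SPL

Background correction is a power subtraction:
L_src = 10·log₁₀(10^(84.9/10) − 10^(78.9/10)) = 10·log₁₀(231400000) = 83.6 dB SPL.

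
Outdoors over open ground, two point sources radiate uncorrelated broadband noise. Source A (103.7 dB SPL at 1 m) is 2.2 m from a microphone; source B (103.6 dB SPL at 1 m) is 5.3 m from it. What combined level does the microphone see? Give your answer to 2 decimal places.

At the listener: L_A = 103.7 − 20·log₁₀(2.2) = 96.852 dB; L_B = 103.6 − 20·log₁₀(5.3) = 89.114 dB.
Combined: 10·log₁₀(10^(96.852/10)+10^(89.114/10)) = 97.53 dB SPL.

97.53 dB SPL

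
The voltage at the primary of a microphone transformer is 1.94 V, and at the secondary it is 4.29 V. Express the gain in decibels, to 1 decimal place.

6.9 dB

Voltage is an amplitude quantity, so gain = 20·log₁₀(V_out/V_in).
20·log₁₀(4.29/1.94) = 20·log₁₀(2.211) = 6.9 dB.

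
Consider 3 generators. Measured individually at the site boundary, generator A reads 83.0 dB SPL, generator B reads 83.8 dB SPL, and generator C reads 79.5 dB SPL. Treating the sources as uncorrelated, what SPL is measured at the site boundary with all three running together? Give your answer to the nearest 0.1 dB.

Uncorrelated sources add in intensity (power), not in dB.
L_total = 10·log₁₀(10^(83.0/10) + 10^(83.8/10) + 10^(79.5/10)) = 10·log₁₀(528500000) = 87.2 dB SPL.

87.2 dB SPL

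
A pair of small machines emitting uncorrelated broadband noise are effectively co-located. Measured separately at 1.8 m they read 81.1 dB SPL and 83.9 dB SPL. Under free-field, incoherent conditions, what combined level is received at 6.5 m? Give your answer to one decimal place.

74.6 dB SPL

Combined at 1.8 m: 10·log₁₀(10^(81.1/10)+10^(83.9/10)) = 85.73 dB SPL.
Then apply −20·log₁₀(6.5/1.8) = -11.15 dB → 74.6 dB SPL.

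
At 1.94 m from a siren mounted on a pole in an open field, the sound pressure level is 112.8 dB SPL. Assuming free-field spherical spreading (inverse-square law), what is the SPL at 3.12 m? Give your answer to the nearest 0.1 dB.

Inverse-square spreading gives ΔL = −20·log₁₀(d₂/d₁).
ΔL = −20·log₁₀(3.12/1.94) = -4.13 dB, so L₂ = 112.8 + (-4.13) = 108.7 dB SPL.

108.7 dB SPL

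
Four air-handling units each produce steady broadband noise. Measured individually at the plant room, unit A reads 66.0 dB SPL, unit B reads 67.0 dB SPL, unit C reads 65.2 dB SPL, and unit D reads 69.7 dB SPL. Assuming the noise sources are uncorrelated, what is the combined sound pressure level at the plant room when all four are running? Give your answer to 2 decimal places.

73.35 dB SPL

Uncorrelated sources add in intensity (power), not in dB.
L_total = 10·log₁₀(10^(66.0/10) + 10^(67.0/10) + 10^(65.2/10) + 10^(69.7/10)) = 10·log₁₀(21640000) = 73.35 dB SPL.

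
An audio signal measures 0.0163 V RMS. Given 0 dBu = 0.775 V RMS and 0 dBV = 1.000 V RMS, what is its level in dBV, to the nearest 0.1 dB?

dBV = 20·log₁₀(V / 1.000 V).
20·log₁₀(0.0163/1.000) = -35.8 dBV.

-35.8 dBV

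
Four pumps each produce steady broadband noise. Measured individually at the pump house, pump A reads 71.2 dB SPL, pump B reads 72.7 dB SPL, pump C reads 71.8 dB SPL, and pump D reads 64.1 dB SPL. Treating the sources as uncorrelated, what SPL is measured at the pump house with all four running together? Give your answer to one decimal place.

76.9 dB SPL

Uncorrelated sources add in intensity (power), not in dB.
L_total = 10·log₁₀(10^(71.2/10) + 10^(72.7/10) + 10^(71.8/10) + 10^(64.1/10)) = 10·log₁₀(49510000) = 76.9 dB SPL.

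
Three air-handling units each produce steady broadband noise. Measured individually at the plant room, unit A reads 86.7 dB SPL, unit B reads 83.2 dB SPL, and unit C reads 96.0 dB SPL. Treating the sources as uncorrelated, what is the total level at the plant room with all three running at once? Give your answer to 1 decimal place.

Uncorrelated sources add in intensity (power), not in dB.
L_total = 10·log₁₀(10^(86.7/10) + 10^(83.2/10) + 10^(96.0/10)) = 10·log₁₀(4658000000) = 96.7 dB SPL.

96.7 dB SPL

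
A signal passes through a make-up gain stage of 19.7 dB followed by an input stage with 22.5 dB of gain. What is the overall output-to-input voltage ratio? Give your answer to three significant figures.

129

Net gain = 19.7 + 22.5 = 42.2 dB.
Voltage ratio = 10^(42.2/20) = 129.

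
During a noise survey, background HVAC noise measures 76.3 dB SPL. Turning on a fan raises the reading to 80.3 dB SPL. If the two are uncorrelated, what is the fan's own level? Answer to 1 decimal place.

78.1 dB SPL

Subtract intensities: L_src = 10·log₁₀(10^(L_total/10) − 10^(L_bg/10)).
L_src = 10·log₁₀(10^(80.3/10) − 10^(76.3/10)) = 10·log₁₀(64490000) = 78.1 dB SPL.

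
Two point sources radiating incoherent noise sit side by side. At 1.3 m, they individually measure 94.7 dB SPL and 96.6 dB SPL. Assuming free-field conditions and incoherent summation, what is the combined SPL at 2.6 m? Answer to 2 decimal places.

92.74 dB SPL

Combined at 1.3 m: 10·log₁₀(10^(94.7/10)+10^(96.6/10)) = 98.763 dB SPL.
Then apply −20·log₁₀(2.6/1.3) = -6.021 dB → 92.74 dB SPL.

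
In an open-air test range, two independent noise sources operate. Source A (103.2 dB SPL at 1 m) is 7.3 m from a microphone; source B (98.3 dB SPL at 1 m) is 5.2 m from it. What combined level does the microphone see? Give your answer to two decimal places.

88.08 dB SPL

At the listener: L_A = 103.2 − 20·log₁₀(7.3) = 85.934 dB; L_B = 98.3 − 20·log₁₀(5.2) = 83.980 dB.
Combined: 10·log₁₀(10^(85.934/10)+10^(83.980/10)) = 88.08 dB SPL.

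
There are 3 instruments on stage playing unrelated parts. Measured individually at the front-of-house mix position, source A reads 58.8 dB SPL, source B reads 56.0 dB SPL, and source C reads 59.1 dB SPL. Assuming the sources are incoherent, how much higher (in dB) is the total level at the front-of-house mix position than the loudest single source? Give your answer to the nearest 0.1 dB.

3.8 dB

Uncorrelated sources add in intensity (power), not in dB.
L_total = 10·log₁₀(10^(58.8/10) + 10^(56.0/10) + 10^(59.1/10)) = 62.94 dB SPL.
Excess over the loudest (59.1 dB): 62.94 − 59.1 = 3.8 dB.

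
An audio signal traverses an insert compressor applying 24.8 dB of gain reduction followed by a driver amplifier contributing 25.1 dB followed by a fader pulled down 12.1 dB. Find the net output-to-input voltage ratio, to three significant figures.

0.257

Net gain = (−24.8) + 25.1 + (−12.1) = -11.8 dB.
Voltage ratio = 10^(-11.8/20) = 0.257.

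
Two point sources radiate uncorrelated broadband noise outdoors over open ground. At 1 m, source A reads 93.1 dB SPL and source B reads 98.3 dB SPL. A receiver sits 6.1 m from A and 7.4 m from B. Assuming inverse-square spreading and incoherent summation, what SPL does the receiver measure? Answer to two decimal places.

At the listener: L_A = 93.1 − 20·log₁₀(6.1) = 77.393 dB; L_B = 98.3 − 20·log₁₀(7.4) = 80.915 dB.
Combined: 10·log₁₀(10^(77.393/10)+10^(80.915/10)) = 82.51 dB SPL.

82.51 dB SPL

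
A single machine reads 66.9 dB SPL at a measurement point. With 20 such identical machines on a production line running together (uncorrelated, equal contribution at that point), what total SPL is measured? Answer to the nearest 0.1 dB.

79.9 dB SPL

20 equal incoherent sources raise the level by 10·log₁₀(20) = 13.01 dB.
L_total = 66.9 + 13.01 = 79.9 dB SPL.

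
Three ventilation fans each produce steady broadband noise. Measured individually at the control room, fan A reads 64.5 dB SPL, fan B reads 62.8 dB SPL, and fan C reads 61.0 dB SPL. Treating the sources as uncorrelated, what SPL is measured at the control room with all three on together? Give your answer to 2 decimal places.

67.77 dB SPL

Incoherent sources sum as intensities:
L_total = 10·log₁₀(10^(64.5/10) + 10^(62.8/10) + 10^(61.0/10)) = 10·log₁₀(5983000) = 67.77 dB SPL.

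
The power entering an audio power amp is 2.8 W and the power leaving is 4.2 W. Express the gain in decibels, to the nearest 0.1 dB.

Power is a power quantity, so gain = 10·log₁₀(P_out/P_in).
10·log₁₀(4.2/2.8) = 10·log₁₀(1.500) = 1.8 dB.

1.8 dB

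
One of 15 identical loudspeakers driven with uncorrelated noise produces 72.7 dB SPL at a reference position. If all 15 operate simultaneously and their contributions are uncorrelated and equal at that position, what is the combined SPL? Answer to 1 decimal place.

84.5 dB SPL

15 equal incoherent sources raise the level by 10·log₁₀(15) = 11.76 dB.
L_total = 72.7 + 11.76 = 84.5 dB SPL.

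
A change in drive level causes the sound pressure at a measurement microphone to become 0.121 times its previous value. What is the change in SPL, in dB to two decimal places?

Sound pressure is an amplitude quantity: ΔL = 20·log₁₀(p₂/p₁).
20·log₁₀(0.121) = -18.34 dB.

-18.34 dB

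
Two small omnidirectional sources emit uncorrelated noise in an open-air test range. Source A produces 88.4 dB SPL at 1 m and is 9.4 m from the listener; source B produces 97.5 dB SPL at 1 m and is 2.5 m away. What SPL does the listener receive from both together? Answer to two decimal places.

89.58 dB SPL

At the listener: L_A = 88.4 − 20·log₁₀(9.4) = 68.937 dB; L_B = 97.5 − 20·log₁₀(2.5) = 89.541 dB.
Combined: 10·log₁₀(10^(68.937/10)+10^(89.541/10)) = 89.58 dB SPL.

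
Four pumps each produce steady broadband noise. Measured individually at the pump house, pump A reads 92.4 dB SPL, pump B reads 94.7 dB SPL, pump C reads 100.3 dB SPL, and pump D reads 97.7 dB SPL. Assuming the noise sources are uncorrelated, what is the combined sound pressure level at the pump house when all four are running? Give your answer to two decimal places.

Add the sources as powers (linear), then convert back to dB:
L_total = 10·log₁₀(10^(92.4/10) + 10^(94.7/10) + 10^(100.3/10) + 10^(97.7/10)) = 10·log₁₀(21293000000) = 103.28 dB SPL.

103.28 dB SPL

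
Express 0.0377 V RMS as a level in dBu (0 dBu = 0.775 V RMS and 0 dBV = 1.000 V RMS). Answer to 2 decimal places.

dBu = 20·log₁₀(V / 0.775 V).
20·log₁₀(0.0377/0.775) = -26.26 dBu.

-26.26 dBu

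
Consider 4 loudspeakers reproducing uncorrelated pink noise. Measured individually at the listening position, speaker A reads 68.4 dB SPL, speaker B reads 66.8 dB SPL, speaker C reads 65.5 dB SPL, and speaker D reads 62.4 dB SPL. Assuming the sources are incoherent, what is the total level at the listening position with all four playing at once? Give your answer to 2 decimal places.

72.30 dB SPL

Uncorrelated sources add in intensity (power), not in dB.
L_total = 10·log₁₀(10^(68.4/10) + 10^(66.8/10) + 10^(65.5/10) + 10^(62.4/10)) = 10·log₁₀(16990000) = 72.30 dB SPL.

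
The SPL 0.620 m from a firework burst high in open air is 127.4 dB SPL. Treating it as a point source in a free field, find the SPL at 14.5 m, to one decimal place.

100.0 dB SPL

Free-field point source: level drops by 20·log₁₀ of the distance ratio.
ΔL = −20·log₁₀(14.5/0.620) = -27.38 dB, so L₂ = 127.4 + (-27.38) = 100.0 dB SPL.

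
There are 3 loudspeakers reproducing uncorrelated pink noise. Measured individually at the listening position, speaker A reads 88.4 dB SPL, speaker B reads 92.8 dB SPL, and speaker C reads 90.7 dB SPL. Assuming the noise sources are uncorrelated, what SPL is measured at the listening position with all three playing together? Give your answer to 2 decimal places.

Incoherent sources sum as intensities:
L_total = 10·log₁₀(10^(88.4/10) + 10^(92.8/10) + 10^(90.7/10)) = 10·log₁₀(3772000000) = 95.77 dB SPL.

95.77 dB SPL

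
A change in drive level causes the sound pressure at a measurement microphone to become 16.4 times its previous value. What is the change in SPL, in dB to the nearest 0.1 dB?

24.3 dB

Sound pressure is an amplitude quantity: ΔL = 20·log₁₀(p₂/p₁).
20·log₁₀(16.4) = 24.3 dB.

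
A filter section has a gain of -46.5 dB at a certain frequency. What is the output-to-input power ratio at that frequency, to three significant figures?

Power ratio = 10^(dB/10).
10^(-46.5/10) = 10^(-4.650) = 0.0000224.

0.0000224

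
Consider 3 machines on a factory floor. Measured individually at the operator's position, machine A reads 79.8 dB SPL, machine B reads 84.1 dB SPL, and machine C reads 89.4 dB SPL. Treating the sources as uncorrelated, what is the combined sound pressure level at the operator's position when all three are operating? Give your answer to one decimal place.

90.9 dB SPL

Incoherent sources sum as intensities:
L_total = 10·log₁₀(10^(79.8/10) + 10^(84.1/10) + 10^(89.4/10)) = 10·log₁₀(1224000000) = 90.9 dB SPL.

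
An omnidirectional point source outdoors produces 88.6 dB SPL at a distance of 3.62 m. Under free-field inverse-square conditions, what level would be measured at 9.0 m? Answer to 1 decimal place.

80.7 dB SPL

Free-field point source: level drops by 20·log₁₀ of the distance ratio.
ΔL = −20·log₁₀(9.0/3.62) = -7.91 dB, so L₂ = 88.6 + (-7.91) = 80.7 dB SPL.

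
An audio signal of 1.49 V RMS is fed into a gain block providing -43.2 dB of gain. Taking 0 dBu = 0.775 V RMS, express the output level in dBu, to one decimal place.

Input level: 20·log₁₀(1.49/0.775) = 5.68 dBu.
Output: 5.68 − 43.2 = -37.5 dBu.

-37.5 dBu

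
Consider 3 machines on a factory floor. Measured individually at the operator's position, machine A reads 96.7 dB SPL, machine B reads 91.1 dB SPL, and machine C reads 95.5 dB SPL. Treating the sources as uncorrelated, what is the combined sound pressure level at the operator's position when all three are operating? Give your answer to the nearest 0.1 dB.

Add the sources as powers (linear), then convert back to dB:
L_total = 10·log₁₀(10^(96.7/10) + 10^(91.1/10) + 10^(95.5/10)) = 10·log₁₀(9514000000) = 99.8 dB SPL.

99.8 dB SPL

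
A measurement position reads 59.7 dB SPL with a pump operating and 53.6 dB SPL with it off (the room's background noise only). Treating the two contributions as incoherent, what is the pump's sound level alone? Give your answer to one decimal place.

Remove the background by subtracting linear intensities:
L_src = 10·log₁₀(10^(59.7/10) − 10^(53.6/10)) = 10·log₁₀(704200) = 58.5 dB SPL.

58.5 dB SPL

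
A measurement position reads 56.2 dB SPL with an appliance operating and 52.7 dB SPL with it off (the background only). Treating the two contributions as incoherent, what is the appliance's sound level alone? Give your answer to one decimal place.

53.6 dB SPL

Subtract intensities: L_src = 10·log₁₀(10^(L_total/10) − 10^(L_bg/10)).
L_src = 10·log₁₀(10^(56.2/10) − 10^(52.7/10)) = 10·log₁₀(230700) = 53.6 dB SPL.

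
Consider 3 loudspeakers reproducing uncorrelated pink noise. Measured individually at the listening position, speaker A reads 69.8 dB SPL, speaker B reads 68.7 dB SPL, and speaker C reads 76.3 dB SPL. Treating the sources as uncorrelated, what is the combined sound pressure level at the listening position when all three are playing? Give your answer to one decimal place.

Uncorrelated sources add in intensity (power), not in dB.
L_total = 10·log₁₀(10^(69.8/10) + 10^(68.7/10) + 10^(76.3/10)) = 10·log₁₀(59620000) = 77.8 dB SPL.

77.8 dB SPL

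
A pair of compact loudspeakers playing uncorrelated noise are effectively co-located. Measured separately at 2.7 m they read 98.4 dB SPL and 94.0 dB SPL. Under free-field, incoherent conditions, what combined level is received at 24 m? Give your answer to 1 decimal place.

Combined at 2.7 m: 10·log₁₀(10^(98.4/10)+10^(94.0/10)) = 99.75 dB SPL.
Then apply −20·log₁₀(24/2.7) = -18.98 dB → 80.8 dB SPL.

80.8 dB SPL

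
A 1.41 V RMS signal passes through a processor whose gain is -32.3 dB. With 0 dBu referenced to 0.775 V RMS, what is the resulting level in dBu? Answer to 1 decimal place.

Input level: 20·log₁₀(1.41/0.775) = 5.20 dBu.
Output: 5.20 − 32.3 = -27.1 dBu.

-27.1 dBu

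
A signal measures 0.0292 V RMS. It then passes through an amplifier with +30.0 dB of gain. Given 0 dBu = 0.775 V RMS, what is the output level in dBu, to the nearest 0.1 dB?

Input level: 20·log₁₀(0.0292/0.775) = -28.48 dBu.
Output: -28.48 + 30.0 = +1.5 dBu.

+1.5 dBu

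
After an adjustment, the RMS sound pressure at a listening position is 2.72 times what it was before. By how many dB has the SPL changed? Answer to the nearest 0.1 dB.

8.7 dB

SPL change from a pressure ratio uses the 20·log₁₀ form:
20·log₁₀(2.72) = 8.7 dB.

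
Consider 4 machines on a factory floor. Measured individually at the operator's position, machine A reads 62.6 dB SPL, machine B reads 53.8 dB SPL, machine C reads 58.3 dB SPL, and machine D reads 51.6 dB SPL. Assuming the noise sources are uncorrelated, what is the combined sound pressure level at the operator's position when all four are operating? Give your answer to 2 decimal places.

Add the sources as powers (linear), then convert back to dB:
L_total = 10·log₁₀(10^(62.6/10) + 10^(53.8/10) + 10^(58.3/10) + 10^(51.6/10)) = 10·log₁₀(2880000) = 64.59 dB SPL.

64.59 dB SPL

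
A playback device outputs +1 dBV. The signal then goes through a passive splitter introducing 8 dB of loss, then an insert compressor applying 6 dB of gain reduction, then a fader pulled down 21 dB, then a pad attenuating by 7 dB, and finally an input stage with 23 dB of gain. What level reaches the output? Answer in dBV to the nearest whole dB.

-18 dBV

Gain stages sum in dB:
+1 − 8 − 6 − 21 − 7 + 23 = -18 dBV.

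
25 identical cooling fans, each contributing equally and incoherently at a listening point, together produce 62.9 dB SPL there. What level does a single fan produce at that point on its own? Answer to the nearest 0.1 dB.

48.9 dB SPL

25 equal incoherent sources add 10·log₁₀(25) = 13.98 dB over one source.
L_one = 62.9 − 13.98 = 48.9 dB SPL.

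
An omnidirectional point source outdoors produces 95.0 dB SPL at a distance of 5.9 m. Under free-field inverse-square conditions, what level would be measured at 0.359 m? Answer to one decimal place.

119.3 dB SPL

Free-field point source: level drops by 20·log₁₀ of the distance ratio.
ΔL = −20·log₁₀(0.359/5.9) = 24.32 dB, so L₂ = 95.0 + (24.32) = 119.3 dB SPL.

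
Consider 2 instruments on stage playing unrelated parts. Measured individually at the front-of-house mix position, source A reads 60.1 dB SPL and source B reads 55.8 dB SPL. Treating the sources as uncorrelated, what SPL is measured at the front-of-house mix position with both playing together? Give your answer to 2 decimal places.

Add the sources as powers (linear), then convert back to dB:
L_total = 10·log₁₀(10^(60.1/10) + 10^(55.8/10)) = 10·log₁₀(1403000) = 61.47 dB SPL.

61.47 dB SPL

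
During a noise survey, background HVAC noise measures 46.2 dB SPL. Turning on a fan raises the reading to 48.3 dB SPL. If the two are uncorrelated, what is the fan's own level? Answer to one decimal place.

44.1 dB SPL

Subtract intensities: L_src = 10·log₁₀(10^(L_total/10) − 10^(L_bg/10)).
L_src = 10·log₁₀(10^(48.3/10) − 10^(46.2/10)) = 10·log₁₀(25920) = 44.1 dB SPL.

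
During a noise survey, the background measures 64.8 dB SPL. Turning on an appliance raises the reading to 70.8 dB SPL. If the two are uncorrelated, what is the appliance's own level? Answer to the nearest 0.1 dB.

69.5 dB SPL

Remove the background by subtracting linear intensities:
L_src = 10·log₁₀(10^(70.8/10) − 10^(64.8/10)) = 10·log₁₀(9003000) = 69.5 dB SPL.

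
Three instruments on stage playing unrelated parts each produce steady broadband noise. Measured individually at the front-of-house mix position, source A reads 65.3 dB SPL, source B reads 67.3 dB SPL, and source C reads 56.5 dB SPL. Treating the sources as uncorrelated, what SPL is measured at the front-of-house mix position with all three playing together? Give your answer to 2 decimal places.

Uncorrelated sources add in intensity (power), not in dB.
L_total = 10·log₁₀(10^(65.3/10) + 10^(67.3/10) + 10^(56.5/10)) = 10·log₁₀(9205000) = 69.64 dB SPL.

69.64 dB SPL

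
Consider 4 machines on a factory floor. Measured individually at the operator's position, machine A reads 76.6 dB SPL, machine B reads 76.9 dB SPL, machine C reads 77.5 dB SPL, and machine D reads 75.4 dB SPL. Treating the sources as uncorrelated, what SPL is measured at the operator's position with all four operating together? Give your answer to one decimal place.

Add the sources as powers (linear), then convert back to dB:
L_total = 10·log₁₀(10^(76.6/10) + 10^(76.9/10) + 10^(77.5/10) + 10^(75.4/10)) = 10·log₁₀(185600000) = 82.7 dB SPL.

82.7 dB SPL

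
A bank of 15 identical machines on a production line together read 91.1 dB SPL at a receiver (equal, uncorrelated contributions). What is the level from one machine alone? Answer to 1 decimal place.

15 equal incoherent sources add 10·log₁₀(15) = 11.76 dB over one source.
L_one = 91.1 − 11.76 = 79.3 dB SPL.

79.3 dB SPL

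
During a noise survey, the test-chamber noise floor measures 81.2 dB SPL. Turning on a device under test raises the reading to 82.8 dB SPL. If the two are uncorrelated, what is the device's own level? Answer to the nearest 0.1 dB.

77.7 dB SPL

Subtract intensities: L_src = 10·log₁₀(10^(L_total/10) − 10^(L_bg/10)).
L_src = 10·log₁₀(10^(82.8/10) − 10^(81.2/10)) = 10·log₁₀(58720000) = 77.7 dB SPL.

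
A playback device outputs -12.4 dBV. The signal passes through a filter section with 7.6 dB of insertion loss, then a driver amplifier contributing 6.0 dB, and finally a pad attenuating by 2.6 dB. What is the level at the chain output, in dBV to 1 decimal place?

In dB, series stages simply add:
-12.4 − 7.6 + 6.0 − 2.6 = -16.6 dBV.

-16.6 dBV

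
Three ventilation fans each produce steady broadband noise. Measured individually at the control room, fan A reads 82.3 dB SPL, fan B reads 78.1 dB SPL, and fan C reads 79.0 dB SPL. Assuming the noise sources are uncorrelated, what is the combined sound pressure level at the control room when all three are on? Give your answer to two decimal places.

Add the sources as powers (linear), then convert back to dB:
L_total = 10·log₁₀(10^(82.3/10) + 10^(78.1/10) + 10^(79.0/10)) = 10·log₁₀(313800000) = 84.97 dB SPL.

84.97 dB SPL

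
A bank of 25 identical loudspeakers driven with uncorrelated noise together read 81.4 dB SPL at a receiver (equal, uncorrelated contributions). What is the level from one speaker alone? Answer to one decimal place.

67.4 dB SPL

25 equal incoherent sources add 10·log₁₀(25) = 13.98 dB over one source.
L_one = 81.4 − 13.98 = 67.4 dB SPL.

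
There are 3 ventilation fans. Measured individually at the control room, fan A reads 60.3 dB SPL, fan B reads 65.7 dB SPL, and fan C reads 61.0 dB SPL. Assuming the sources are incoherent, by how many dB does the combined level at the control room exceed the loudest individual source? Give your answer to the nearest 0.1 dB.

2.1 dB

Uncorrelated sources add in intensity (power), not in dB.
L_total = 10·log₁₀(10^(60.3/10) + 10^(65.7/10) + 10^(61.0/10)) = 67.81 dB SPL.
Excess over the loudest (65.7 dB): 67.81 − 65.7 = 2.1 dB.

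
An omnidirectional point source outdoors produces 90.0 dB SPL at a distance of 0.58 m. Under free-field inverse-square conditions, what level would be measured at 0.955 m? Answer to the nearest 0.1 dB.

85.7 dB SPL

For a point source in a free field, ΔL = −20·log₁₀(d₂/d₁).
ΔL = −20·log₁₀(0.955/0.58) = -4.33 dB, so L₂ = 90.0 + (-4.33) = 85.7 dB SPL.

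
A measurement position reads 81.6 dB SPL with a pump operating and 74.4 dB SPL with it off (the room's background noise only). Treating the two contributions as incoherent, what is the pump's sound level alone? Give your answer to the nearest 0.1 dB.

Background correction is a power subtraction:
L_src = 10·log₁₀(10^(81.6/10) − 10^(74.4/10)) = 10·log₁₀(117000000) = 80.7 dB SPL.

80.7 dB SPL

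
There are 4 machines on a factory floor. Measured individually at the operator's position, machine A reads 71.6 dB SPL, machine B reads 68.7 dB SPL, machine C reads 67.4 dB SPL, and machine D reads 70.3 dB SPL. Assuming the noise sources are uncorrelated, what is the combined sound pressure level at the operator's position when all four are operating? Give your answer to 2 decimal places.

75.81 dB SPL

Uncorrelated sources add in intensity (power), not in dB.
L_total = 10·log₁₀(10^(71.6/10) + 10^(68.7/10) + 10^(67.4/10) + 10^(70.3/10)) = 10·log₁₀(38080000) = 75.81 dB SPL.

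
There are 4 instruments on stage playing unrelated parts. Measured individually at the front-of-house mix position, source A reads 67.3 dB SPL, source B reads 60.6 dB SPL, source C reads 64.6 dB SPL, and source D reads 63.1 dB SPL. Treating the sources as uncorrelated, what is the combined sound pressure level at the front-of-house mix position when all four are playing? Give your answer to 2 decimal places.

Uncorrelated sources add in intensity (power), not in dB.
L_total = 10·log₁₀(10^(67.3/10) + 10^(60.6/10) + 10^(64.6/10) + 10^(63.1/10)) = 10·log₁₀(11440000) = 70.59 dB SPL.

70.59 dB SPL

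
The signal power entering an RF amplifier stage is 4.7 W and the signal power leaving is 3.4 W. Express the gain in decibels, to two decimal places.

-1.41 dB

Power is a power quantity, so gain = 10·log₁₀(P_out/P_in).
10·log₁₀(3.4/4.7) = 10·log₁₀(0.7234) = -1.41 dB.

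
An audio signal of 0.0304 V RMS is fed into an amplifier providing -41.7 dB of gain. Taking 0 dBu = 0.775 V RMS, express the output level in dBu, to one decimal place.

Input level: 20·log₁₀(0.0304/0.775) = -28.13 dBu.
Output: -28.13 − 41.7 = -69.8 dBu.

-69.8 dBu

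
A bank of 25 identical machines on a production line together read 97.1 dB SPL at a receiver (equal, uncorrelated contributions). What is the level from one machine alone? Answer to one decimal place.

25 equal incoherent sources add 10·log₁₀(25) = 13.98 dB over one source.
L_one = 97.1 − 13.98 = 83.1 dB SPL.

83.1 dB SPL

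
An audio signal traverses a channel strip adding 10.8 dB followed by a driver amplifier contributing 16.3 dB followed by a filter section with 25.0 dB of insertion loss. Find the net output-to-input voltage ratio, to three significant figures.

1.27

Net gain = 10.8 + 16.3 + (−25.0) = 2.1 dB.
Voltage ratio = 10^(2.1/20) = 1.27.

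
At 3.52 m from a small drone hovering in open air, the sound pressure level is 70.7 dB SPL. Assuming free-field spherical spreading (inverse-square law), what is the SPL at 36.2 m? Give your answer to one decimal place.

Free-field point source: level drops by 20·log₁₀ of the distance ratio.
ΔL = −20·log₁₀(36.2/3.52) = -20.24 dB, so L₂ = 70.7 + (-20.24) = 50.5 dB SPL.

50.5 dB SPL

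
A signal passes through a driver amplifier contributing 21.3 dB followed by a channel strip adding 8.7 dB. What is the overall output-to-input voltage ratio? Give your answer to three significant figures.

31.6

Net gain = 21.3 + 8.7 = 30.0 dB.
Voltage ratio = 10^(30.0/20) = 31.6.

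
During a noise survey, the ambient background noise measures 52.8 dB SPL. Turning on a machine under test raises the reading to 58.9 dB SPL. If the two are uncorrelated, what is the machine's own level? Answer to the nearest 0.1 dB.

Subtract intensities: L_src = 10·log₁₀(10^(L_total/10) − 10^(L_bg/10)).
L_src = 10·log₁₀(10^(58.9/10) − 10^(52.8/10)) = 10·log₁₀(585700) = 57.7 dB SPL.

57.7 dB SPL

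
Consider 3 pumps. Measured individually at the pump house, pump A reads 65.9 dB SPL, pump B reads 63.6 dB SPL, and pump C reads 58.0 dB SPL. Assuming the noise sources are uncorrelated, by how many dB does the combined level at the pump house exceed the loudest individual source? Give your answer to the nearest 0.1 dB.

Add the sources as powers (linear), then convert back to dB:
L_total = 10·log₁₀(10^(65.9/10) + 10^(63.6/10) + 10^(58.0/10)) = 68.33 dB SPL.
Excess over the loudest (65.9 dB): 68.33 − 65.9 = 2.4 dB.

2.4 dB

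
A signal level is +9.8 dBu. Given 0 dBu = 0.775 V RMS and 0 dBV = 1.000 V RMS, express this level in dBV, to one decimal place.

The offset between the scales is 20·log₁₀(0.775/1.000) = −2.214 dB.
So dBV = +9.8 − 2.214 = +7.6 dBV.

+7.6 dBV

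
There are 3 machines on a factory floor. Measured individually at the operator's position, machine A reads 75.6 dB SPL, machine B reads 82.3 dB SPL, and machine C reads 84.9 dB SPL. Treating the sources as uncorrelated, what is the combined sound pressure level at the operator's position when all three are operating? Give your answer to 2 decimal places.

Incoherent sources sum as intensities:
L_total = 10·log₁₀(10^(75.6/10) + 10^(82.3/10) + 10^(84.9/10)) = 10·log₁₀(515200000) = 87.12 dB SPL.

87.12 dB SPL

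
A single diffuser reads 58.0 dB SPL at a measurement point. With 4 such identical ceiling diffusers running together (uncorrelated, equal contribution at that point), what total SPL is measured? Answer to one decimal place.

64.0 dB SPL

4 equal incoherent sources raise the level by 10·log₁₀(4) = 6.02 dB.
L_total = 58.0 + 6.02 = 64.0 dB SPL.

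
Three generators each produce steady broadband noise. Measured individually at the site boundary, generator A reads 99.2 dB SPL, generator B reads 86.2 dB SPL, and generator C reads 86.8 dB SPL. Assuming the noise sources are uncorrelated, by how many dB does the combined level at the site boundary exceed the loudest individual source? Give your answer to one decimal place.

Uncorrelated sources add in intensity (power), not in dB.
L_total = 10·log₁₀(10^(99.2/10) + 10^(86.2/10) + 10^(86.8/10)) = 99.64 dB SPL.
Excess over the loudest (99.2 dB): 99.64 − 99.2 = 0.4 dB.

0.4 dB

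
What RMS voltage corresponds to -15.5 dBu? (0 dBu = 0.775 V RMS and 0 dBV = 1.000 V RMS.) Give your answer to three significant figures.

V = 0.775 V × 10^(-15.5/20).
= 0.775 × 0.1679 = 0.130 V.

0.130 V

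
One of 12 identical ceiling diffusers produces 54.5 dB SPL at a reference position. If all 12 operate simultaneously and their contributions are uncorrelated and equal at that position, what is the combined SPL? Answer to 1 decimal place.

65.3 dB SPL

12 equal incoherent sources raise the level by 10·log₁₀(12) = 10.79 dB.
L_total = 54.5 + 10.79 = 65.3 dB SPL.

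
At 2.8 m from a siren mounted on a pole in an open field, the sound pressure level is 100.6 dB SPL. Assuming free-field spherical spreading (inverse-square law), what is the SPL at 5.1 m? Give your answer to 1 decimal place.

95.4 dB SPL

Inverse-square spreading gives ΔL = −20·log₁₀(d₂/d₁).
ΔL = −20·log₁₀(5.1/2.8) = -5.21 dB, so L₂ = 100.6 + (-5.21) = 95.4 dB SPL.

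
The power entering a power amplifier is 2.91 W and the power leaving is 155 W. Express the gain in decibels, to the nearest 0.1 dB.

Power ratio → dB uses the 10·log₁₀ form:
10·log₁₀(155/2.91) = 10·log₁₀(53.26) = 17.3 dB.

17.3 dB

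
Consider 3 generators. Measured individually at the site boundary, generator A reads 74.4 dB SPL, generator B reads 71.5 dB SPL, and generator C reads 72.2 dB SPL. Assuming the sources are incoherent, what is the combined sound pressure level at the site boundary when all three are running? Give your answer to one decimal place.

77.7 dB SPL

Incoherent sources sum as intensities:
L_total = 10·log₁₀(10^(74.4/10) + 10^(71.5/10) + 10^(72.2/10)) = 10·log₁₀(58260000) = 77.7 dB SPL.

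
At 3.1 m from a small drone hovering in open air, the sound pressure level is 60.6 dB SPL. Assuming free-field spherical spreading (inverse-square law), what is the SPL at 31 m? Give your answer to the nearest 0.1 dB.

40.6 dB SPL

Free-field point source: level drops by 20·log₁₀ of the distance ratio.
ΔL = −20·log₁₀(31/3.1) = -20.00 dB, so L₂ = 60.6 + (-20.00) = 40.6 dB SPL.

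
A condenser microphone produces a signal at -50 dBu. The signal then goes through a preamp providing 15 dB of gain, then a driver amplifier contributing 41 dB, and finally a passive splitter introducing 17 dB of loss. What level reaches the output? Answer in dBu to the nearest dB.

-11 dBu

In dB, series stages simply add:
-50 + 15 + 41 − 17 = -11 dBu.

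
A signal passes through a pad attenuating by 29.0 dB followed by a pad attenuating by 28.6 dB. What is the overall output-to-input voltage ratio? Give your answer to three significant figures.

Net gain = (−29.0) + (−28.6) = -57.6 dB.
Voltage ratio = 10^(-57.6/20) = 0.00132.

0.00132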